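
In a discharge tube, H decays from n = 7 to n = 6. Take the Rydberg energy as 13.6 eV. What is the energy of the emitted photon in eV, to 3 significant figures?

0.100 eV

E_7 = −13.60/49 = −0.2776 eV and E_6 = −13.60/36 = −0.3778 eV.
The photon energy is |E_7 − E_6| = 0.100 eV.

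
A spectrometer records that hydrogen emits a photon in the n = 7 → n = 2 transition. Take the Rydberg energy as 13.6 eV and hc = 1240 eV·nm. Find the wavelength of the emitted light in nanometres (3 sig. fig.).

ΔE = 13.60 × (1/2² − 1/7²) = 13.60 × 0.2296 = 3.122 eV.
λ = hc/ΔE = 1240 / 3.122 = 397 nm.
This line belongs to the Balmer series.

397 nm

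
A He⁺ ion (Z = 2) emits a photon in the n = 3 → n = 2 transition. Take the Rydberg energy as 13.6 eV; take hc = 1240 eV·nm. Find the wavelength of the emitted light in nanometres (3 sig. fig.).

For Z = 2 the level energies scale as Z², so the effective Rydberg energy is 13.6 × 4 = 54.40 eV.
ΔE = 54.40 × (1/2² − 1/3²) = 54.40 × 0.1389 = 7.556 eV.
λ = hc/ΔE = 1240 / 7.556 = 164 nm.

164 nm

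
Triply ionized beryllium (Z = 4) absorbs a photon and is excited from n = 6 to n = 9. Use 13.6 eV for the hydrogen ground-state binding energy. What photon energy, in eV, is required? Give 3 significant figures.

3.36 eV

The Bohr energies scale as Z², so for Z = 4: E_n = −217.6/n² eV.
E_9 = −217.6/81 = −2.686 eV and E_6 = −217.6/36 = −6.044 eV.
The photon energy is |E_9 − E_6| = 3.36 eV.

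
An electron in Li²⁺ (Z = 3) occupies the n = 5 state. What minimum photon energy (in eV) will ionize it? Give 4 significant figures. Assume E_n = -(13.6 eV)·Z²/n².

E_n = −13.6 Z²/n² = −122.4/n² eV for Z = 3.
E_5 = −122.4/25 = −4.896 eV, so ionization (to E = 0) requires 4.896 eV.

4.896 eV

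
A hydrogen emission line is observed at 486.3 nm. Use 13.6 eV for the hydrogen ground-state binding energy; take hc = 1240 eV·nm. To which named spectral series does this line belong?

ΔE = 1240/486.3 = 2.550 eV.
This matches 13.6 × (1/2² − 1/4²), so n_f = 2: the Balmer series.

Balmer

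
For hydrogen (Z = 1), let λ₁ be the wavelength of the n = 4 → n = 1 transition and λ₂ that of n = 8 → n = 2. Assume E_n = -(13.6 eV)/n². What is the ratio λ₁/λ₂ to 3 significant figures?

λ ∝ 1/ΔE ∝ 1/(1/n_f² − 1/n_i²), and the Z² and hc factors cancel in the ratio.
λ₁/λ₂ = (1/2² − 1/8²)/(1/1² − 1/4²) = 0.2344/0.9375 = 0.250.

0.250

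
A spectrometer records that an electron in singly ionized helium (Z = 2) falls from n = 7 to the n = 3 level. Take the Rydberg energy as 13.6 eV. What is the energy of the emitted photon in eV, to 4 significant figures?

The Bohr energies scale as Z², so for Z = 2: E_n = −54.40/n² eV.
E_7 = −54.40/49 = −1.110 eV and E_3 = −54.40/9 = −6.044 eV.
The photon energy is |E_7 − E_3| = 4.934 eV.

4.934 eV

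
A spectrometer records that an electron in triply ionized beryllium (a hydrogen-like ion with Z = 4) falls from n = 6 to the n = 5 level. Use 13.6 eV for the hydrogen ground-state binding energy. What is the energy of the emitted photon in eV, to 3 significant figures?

2.66 eV

The Bohr energies scale as Z², so for Z = 4: E_n = −217.6/n² eV.
E_6 = −217.6/36 = −6.044 eV and E_5 = −217.6/25 = −8.704 eV.
The photon energy is |E_6 − E_5| = 2.66 eV.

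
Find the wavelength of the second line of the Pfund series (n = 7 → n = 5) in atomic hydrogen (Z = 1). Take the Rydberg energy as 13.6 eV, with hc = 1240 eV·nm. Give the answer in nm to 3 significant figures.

4650 nm

The Pfund series terminates on n_f = 5; the second line has n_i = 5+2 = 7.
ΔE = 13.60 × (1/5² − 1/7²) = 0.2664 eV.
λ = 1240 / 0.2664 = 4650 nm.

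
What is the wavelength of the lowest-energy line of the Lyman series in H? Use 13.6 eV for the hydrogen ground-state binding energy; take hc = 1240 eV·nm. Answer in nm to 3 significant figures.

The Lyman series terminates on n_f = 1; the first line has n_i = 1+1 = 2.
ΔE = 13.60 × (1/1² − 1/2²) = 10.20 eV.
λ = 1240 / 10.20 = 122 nm.

122 nm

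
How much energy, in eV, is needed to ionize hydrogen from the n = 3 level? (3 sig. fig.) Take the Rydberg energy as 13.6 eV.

E_3 = −13.60/9 = −1.51 eV, so ionization (to E = 0) requires 1.51 eV.

1.51 eV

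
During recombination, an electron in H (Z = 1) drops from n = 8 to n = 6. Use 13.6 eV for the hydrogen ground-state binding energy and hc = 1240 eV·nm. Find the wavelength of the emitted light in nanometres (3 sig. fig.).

7500 nm

ΔE = 13.60 × (1/6² − 1/8²) = 13.60 × 0.01215 = 0.1653 eV.
λ = hc/ΔE = 1240 / 0.1653 = 7500 nm.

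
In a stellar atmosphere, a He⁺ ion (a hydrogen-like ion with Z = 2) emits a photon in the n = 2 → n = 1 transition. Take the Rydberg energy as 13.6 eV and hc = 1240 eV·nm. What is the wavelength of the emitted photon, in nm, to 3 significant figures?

30.4 nm

For Z = 2 the level energies scale as Z², so the effective Rydberg energy is 13.6 × 4 = 54.40 eV.
ΔE = 54.40 × (1/1² − 1/2²) = 54.40 × 0.7500 = 40.80 eV.
λ = hc/ΔE = 1240 / 40.80 = 30.4 nm.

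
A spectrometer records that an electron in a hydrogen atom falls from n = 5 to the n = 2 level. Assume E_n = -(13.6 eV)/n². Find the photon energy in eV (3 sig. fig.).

2.86 eV

E_5 = −13.60/25 = −0.5440 eV and E_2 = −13.60/4 = −3.400 eV.
The photon energy is |E_5 − E_2| = 2.86 eV.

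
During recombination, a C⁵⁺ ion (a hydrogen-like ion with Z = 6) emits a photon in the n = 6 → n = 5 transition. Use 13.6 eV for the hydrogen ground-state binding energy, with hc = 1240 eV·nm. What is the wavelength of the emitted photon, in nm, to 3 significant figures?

For Z = 6 the level energies scale as Z², so the effective Rydberg energy is 13.6 × 36 = 489.6 eV.
ΔE = 489.6 × (1/5² − 1/6²) = 489.6 × 0.01222 = 5.984 eV.
λ = hc/ΔE = 1240 / 5.984 = 207 nm.

207 nm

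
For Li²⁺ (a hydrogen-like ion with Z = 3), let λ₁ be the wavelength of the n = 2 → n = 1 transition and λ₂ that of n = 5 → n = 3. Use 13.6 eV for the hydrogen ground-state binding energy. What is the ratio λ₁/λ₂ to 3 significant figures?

0.0948

λ ∝ 1/ΔE ∝ 1/(1/n_f² − 1/n_i²), and the Z² and hc factors cancel in the ratio.
λ₁/λ₂ = (1/3² − 1/5²)/(1/1² − 1/2²) = 0.07111/0.7500 = 0.0948.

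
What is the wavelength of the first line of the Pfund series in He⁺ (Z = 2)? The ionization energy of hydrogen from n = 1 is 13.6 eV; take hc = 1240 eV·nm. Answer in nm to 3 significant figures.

The Pfund series terminates on n_f = 5; the first line has n_i = 5+1 = 6.
ΔE = 54.40 × (1/5² − 1/6²) = 0.6649 eV.
λ = 1240 / 0.6649 = 1860 nm.

1860 nm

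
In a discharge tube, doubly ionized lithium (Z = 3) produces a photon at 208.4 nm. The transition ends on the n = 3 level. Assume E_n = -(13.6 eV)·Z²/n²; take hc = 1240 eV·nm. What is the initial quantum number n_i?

The photon energy is ΔE = hc/λ = 1240 / 208.4 = 5.950 eV.
With Z = 3, ΔE = 122.4 × (1/n_f² − 1/n_i²), so 1/n_f² − 1/n_i² = 0.04861.
With n_f = 3: 1/n_i² = 1/9 − 0.04861 = 0.06250, so n_i ≈ 4.00.

n_i = 4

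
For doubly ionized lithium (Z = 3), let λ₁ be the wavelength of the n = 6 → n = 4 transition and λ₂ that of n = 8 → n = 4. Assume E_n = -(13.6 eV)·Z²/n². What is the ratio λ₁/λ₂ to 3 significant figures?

1.35

λ ∝ 1/ΔE ∝ 1/(1/n_f² − 1/n_i²), and the Z² and hc factors cancel in the ratio.
λ₁/λ₂ = (1/4² − 1/8²)/(1/4² − 1/6²) = 0.04688/0.03472 = 1.35.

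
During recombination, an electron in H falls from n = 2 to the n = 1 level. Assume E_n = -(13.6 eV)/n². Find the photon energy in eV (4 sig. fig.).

E_2 = −13.60/4 = −3.400 eV and E_1 = −13.60/1 = −13.60 eV.
The photon energy is |E_2 − E_1| = 10.20 eV.

10.20 eV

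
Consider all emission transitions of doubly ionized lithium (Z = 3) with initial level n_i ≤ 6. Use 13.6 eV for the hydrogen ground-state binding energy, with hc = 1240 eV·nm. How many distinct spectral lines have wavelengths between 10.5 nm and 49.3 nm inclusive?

Enumerate all n_i → n_f pairs with 1 ≤ n_f < n_i ≤ 6 and compute λ = 1240 / [13.6·9·(1/n_f² − 1/n_i²)].
Lines falling in [10.5, 49.3] nm: 5→1 (10.55 nm), 4→1 (10.81 nm), 3→1 (11.40 nm), 2→1 (13.51 nm), 6→2 (45.59 nm), 5→2 (48.24 nm).

6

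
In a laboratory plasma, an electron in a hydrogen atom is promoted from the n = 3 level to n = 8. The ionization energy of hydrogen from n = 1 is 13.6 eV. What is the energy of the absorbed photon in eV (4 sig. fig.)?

1.299 eV

E_8 = −13.60/64 = −0.2125 eV and E_3 = −13.60/9 = −1.511 eV.
The photon energy is |E_8 − E_3| = 1.299 eV.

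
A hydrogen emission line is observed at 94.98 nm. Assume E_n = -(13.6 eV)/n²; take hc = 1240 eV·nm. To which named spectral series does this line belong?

Lyman

ΔE = 1240/94.98 = 13.06 eV.
This matches 13.6 × (1/1² − 1/5²), so n_f = 1: the Lyman series.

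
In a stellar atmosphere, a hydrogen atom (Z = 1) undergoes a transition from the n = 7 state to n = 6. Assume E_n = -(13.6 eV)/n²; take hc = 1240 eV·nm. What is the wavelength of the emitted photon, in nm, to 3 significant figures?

ΔE = 13.60 × (1/6² − 1/7²) = 13.60 × 0.007370 = 0.1002 eV.
λ = hc/ΔE = 1240 / 0.1002 = 12400 nm.

12400 nm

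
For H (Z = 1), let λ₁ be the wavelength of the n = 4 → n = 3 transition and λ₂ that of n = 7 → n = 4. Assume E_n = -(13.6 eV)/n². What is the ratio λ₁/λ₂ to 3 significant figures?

λ ∝ 1/ΔE ∝ 1/(1/n_f² − 1/n_i²), and the Z² and hc factors cancel in the ratio.
λ₁/λ₂ = (1/4² − 1/7²)/(1/3² − 1/4²) = 0.04209/0.04861 = 0.866.

0.866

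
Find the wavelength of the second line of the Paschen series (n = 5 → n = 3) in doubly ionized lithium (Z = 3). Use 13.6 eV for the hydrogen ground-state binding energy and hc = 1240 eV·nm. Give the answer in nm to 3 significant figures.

142 nm

The Paschen series terminates on n_f = 3; the second line has n_i = 3+2 = 5.
ΔE = 122.4 × (1/3² − 1/5²) = 8.704 eV.
λ = 1240 / 8.704 = 142 nm.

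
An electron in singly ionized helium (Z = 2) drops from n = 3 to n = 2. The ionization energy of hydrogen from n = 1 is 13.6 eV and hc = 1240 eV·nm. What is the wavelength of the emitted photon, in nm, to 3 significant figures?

164 nm

For Z = 2 the level energies scale as Z², so the effective Rydberg energy is 13.6 × 4 = 54.40 eV.
ΔE = 54.40 × (1/2² − 1/3²) = 54.40 × 0.1389 = 7.556 eV.
λ = hc/ΔE = 1240 / 7.556 = 164 nm.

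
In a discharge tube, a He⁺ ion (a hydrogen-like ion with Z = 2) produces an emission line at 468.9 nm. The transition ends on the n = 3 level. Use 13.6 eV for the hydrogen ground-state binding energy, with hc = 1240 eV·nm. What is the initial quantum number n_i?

The photon energy is ΔE = hc/λ = 1240 / 468.9 = 2.644 eV.
With Z = 2, ΔE = 54.40 × (1/n_f² − 1/n_i²), so 1/n_f² − 1/n_i² = 0.04861.
With n_f = 3: 1/n_i² = 1/9 − 0.04861 = 0.06250, so n_i ≈ 4.00.

n_i = 4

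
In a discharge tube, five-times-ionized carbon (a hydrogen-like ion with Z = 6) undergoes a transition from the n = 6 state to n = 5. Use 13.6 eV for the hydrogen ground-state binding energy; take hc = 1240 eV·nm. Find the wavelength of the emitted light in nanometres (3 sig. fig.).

For Z = 6 the level energies scale as Z², so the effective Rydberg energy is 13.6 × 36 = 489.6 eV.
ΔE = 489.6 × (1/5² − 1/6²) = 489.6 × 0.01222 = 5.984 eV.
λ = hc/ΔE = 1240 / 5.984 = 207 nm.

207 nm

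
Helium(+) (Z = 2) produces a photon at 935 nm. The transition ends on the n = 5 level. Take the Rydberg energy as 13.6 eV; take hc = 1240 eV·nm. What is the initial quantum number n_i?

n_i = 8

The photon energy is ΔE = hc/λ = 1240 / 935 = 1.326 eV.
With Z = 2, ΔE = 54.40 × (1/n_f² − 1/n_i²), so 1/n_f² − 1/n_i² = 0.02438.
With n_f = 5: 1/n_i² = 1/25 − 0.02438 = 0.01562, so n_i ≈ 8.00.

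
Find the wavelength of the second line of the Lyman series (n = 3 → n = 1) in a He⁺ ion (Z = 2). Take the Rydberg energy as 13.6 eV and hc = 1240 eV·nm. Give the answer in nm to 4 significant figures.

The Lyman series terminates on n_f = 1; the second line has n_i = 1+2 = 3.
ΔE = 54.40 × (1/1² − 1/3²) = 48.36 eV.
λ = 1240 / 48.36 = 25.64 nm.

25.64 nm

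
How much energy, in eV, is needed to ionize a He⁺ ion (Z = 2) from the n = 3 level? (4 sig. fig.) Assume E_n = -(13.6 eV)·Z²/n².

6.044 eV

E_n = −13.6 Z²/n² = −54.40/n² eV for Z = 2.
E_3 = −54.40/9 = −6.044 eV, so ionization (to E = 0) requires 6.044 eV.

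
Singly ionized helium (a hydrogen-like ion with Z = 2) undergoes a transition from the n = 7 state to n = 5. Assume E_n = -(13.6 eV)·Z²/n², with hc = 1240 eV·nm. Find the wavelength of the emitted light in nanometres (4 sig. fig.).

For Z = 2 the level energies scale as Z², so the effective Rydberg energy is 13.6 × 4 = 54.40 eV.
ΔE = 54.40 × (1/5² − 1/7²) = 54.40 × 0.01959 = 1.066 eV.
λ = hc/ΔE = 1240 / 1.066 = 1163 nm.

1163 nm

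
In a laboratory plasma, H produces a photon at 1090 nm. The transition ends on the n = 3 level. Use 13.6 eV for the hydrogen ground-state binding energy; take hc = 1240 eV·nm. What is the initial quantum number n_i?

The photon energy is ΔE = hc/λ = 1240 / 1090 = 1.138 eV.
With Z = 1, ΔE = 13.60 × (1/n_f² − 1/n_i²), so 1/n_f² − 1/n_i² = 0.08365.
With n_f = 3: 1/n_i² = 1/9 − 0.08365 = 0.02746, so n_i ≈ 6.03.

n_i = 6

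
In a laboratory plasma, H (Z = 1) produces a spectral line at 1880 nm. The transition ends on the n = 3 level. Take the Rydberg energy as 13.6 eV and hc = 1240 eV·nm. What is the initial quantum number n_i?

The photon energy is ΔE = hc/λ = 1240 / 1880 = 0.6596 eV.
With Z = 1, ΔE = 13.60 × (1/n_f² − 1/n_i²), so 1/n_f² − 1/n_i² = 0.04850.
With n_f = 3: 1/n_i² = 1/9 − 0.04850 = 0.06261, so n_i ≈ 4.00.

n_i = 4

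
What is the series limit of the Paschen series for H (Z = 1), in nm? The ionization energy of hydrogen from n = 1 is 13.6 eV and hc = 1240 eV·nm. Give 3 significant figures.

The Paschen series has lower level n_f = 3; the series limit corresponds to n_i → ∞.
ΔE_max = 13.6 × 1 / 3² = 1.511 eV.
λ_min = 1240 / 1.511 = 821 nm.

821 nm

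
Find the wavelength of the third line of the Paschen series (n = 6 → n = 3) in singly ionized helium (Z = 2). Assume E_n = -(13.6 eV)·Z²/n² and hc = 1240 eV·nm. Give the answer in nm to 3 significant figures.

274 nm

The Paschen series terminates on n_f = 3; the third line has n_i = 3+3 = 6.
ΔE = 54.40 × (1/3² − 1/6²) = 4.533 eV.
λ = 1240 / 4.533 = 274 nm.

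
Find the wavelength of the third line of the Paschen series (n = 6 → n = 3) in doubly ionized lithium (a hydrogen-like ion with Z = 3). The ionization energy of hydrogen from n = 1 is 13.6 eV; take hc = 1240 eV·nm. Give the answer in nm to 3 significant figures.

The Paschen series terminates on n_f = 3; the third line has n_i = 3+3 = 6.
ΔE = 122.4 × (1/3² − 1/6²) = 10.20 eV.
λ = 1240 / 10.20 = 122 nm.

122 nm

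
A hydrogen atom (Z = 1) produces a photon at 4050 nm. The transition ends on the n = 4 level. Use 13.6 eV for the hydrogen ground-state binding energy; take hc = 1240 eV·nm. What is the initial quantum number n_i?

The photon energy is ΔE = hc/λ = 1240 / 4050 = 0.3062 eV.
With Z = 1, ΔE = 13.60 × (1/n_f² − 1/n_i²), so 1/n_f² − 1/n_i² = 0.02251.
With n_f = 4: 1/n_i² = 1/16 − 0.02251 = 0.03999, so n_i ≈ 5.00.

n_i = 5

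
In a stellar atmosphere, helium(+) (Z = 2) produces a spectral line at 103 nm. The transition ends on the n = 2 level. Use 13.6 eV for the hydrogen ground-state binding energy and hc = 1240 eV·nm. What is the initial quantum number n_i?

n_i = 6

The photon energy is ΔE = hc/λ = 1240 / 103 = 12.04 eV.
With Z = 2, ΔE = 54.40 × (1/n_f² − 1/n_i²), so 1/n_f² − 1/n_i² = 0.2213.
With n_f = 2: 1/n_i² = 1/4 − 0.2213 = 0.02870, so n_i ≈ 5.90.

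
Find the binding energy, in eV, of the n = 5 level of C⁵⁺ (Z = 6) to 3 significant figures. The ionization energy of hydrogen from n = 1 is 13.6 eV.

E_n = −13.6 Z²/n² = −489.6/n² eV for Z = 6.
E_5 = −489.6/25 = −19.6 eV, so ionization (to E = 0) requires 19.6 eV.

19.6 eV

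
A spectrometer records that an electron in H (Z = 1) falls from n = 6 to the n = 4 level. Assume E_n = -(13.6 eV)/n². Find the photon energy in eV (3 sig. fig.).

E_6 = −13.60/36 = −0.3778 eV and E_4 = −13.60/16 = −0.8500 eV.
The photon energy is |E_6 − E_4| = 0.472 eV.

0.472 eV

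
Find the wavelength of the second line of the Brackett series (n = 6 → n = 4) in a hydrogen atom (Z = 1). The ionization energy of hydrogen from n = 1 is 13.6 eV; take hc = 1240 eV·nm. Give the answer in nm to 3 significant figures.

The Brackett series terminates on n_f = 4; the second line has n_i = 4+2 = 6.
ΔE = 13.60 × (1/4² − 1/6²) = 0.4722 eV.
λ = 1240 / 0.4722 = 2630 nm.

2630 nm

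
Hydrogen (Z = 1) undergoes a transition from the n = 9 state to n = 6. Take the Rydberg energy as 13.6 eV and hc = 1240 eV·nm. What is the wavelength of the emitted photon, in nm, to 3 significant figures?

ΔE = 13.60 × (1/6² − 1/9²) = 13.60 × 0.01543 = 0.2099 eV.
λ = hc/ΔE = 1240 / 0.2099 = 5910 nm.

5910 nm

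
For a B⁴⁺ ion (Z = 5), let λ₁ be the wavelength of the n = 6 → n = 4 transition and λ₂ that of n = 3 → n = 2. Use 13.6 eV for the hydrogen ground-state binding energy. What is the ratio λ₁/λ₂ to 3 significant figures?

4.00

λ ∝ 1/ΔE ∝ 1/(1/n_f² − 1/n_i²), and the Z² and hc factors cancel in the ratio.
λ₁/λ₂ = (1/2² − 1/3²)/(1/4² − 1/6²) = 0.1389/0.03472 = 4.00.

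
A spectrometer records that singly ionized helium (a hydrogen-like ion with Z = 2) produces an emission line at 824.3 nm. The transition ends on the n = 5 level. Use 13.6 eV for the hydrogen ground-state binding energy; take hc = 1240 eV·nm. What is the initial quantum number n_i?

The photon energy is ΔE = hc/λ = 1240 / 824.3 = 1.504 eV.
With Z = 2, ΔE = 54.40 × (1/n_f² − 1/n_i²), so 1/n_f² − 1/n_i² = 0.02765.
With n_f = 5: 1/n_i² = 1/25 − 0.02765 = 0.01235, so n_i ≈ 9.00.

n_i = 9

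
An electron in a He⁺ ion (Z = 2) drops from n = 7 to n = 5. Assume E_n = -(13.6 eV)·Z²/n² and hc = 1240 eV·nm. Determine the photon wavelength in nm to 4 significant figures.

For Z = 2 the level energies scale as Z², so the effective Rydberg energy is 13.6 × 4 = 54.40 eV.
ΔE = 54.40 × (1/5² − 1/7²) = 54.40 × 0.01959 = 1.066 eV.
λ = hc/ΔE = 1240 / 1.066 = 1163 nm.

1163 nm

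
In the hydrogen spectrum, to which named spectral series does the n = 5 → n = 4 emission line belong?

Brackett

The series is set by the lower level: n_f = 4 is the Brackett series.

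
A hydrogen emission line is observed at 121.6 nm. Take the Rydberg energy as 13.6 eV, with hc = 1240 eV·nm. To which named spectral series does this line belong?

ΔE = 1240/121.6 = 10.20 eV.
This matches 13.6 × (1/1² − 1/2²), so n_f = 1: the Lyman series.

Lyman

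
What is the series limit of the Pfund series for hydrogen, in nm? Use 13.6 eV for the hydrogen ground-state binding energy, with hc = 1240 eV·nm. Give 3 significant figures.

2280 nm

The Pfund series has lower level n_f = 5; the series limit corresponds to n_i → ∞.
ΔE_max = 13.6 × 1 / 5² = 0.5440 eV.
λ_min = 1240 / 0.5440 = 2280 nm.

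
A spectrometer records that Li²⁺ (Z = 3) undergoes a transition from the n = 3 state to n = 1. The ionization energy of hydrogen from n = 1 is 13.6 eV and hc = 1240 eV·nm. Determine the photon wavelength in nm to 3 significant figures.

For Z = 3 the level energies scale as Z², so the effective Rydberg energy is 13.6 × 9 = 122.4 eV.
ΔE = 122.4 × (1/1² − 1/3²) = 122.4 × 0.8889 = 108.8 eV.
λ = hc/ΔE = 1240 / 108.8 = 11.4 nm.

11.4 nm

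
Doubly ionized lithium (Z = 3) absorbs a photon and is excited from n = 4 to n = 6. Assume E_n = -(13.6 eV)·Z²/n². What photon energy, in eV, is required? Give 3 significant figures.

4.25 eV

The Bohr energies scale as Z², so for Z = 3: E_n = −122.4/n² eV.
E_6 = −122.4/36 = −3.400 eV and E_4 = −122.4/16 = −7.650 eV.
The photon energy is |E_6 − E_4| = 4.25 eV.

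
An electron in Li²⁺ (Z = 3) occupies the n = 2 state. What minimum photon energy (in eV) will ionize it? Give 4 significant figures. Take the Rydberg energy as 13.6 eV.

30.60 eV

E_n = −13.6 Z²/n² = −122.4/n² eV for Z = 3.
E_2 = −122.4/4 = −30.60 eV, so ionization (to E = 0) requires 30.60 eV.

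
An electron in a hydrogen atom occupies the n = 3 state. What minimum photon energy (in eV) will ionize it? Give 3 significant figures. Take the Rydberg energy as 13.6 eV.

E_3 = −13.60/9 = −1.51 eV, so ionization (to E = 0) requires 1.51 eV.

1.51 eV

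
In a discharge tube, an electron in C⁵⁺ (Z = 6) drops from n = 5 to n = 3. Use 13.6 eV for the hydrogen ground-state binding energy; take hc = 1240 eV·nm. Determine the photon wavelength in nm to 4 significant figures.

For Z = 6 the level energies scale as Z², so the effective Rydberg energy is 13.6 × 36 = 489.6 eV.
ΔE = 489.6 × (1/3² − 1/5²) = 489.6 × 0.07111 = 34.82 eV.
λ = hc/ΔE = 1240 / 34.82 = 35.62 nm.

35.62 nm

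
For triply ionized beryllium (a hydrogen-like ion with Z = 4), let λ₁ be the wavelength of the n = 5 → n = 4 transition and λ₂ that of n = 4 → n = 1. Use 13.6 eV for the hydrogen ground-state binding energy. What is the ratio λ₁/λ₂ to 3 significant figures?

λ ∝ 1/ΔE ∝ 1/(1/n_f² − 1/n_i²), and the Z² and hc factors cancel in the ratio.
λ₁/λ₂ = (1/1² − 1/4²)/(1/4² − 1/5²) = 0.9375/0.02250 = 41.7.

41.7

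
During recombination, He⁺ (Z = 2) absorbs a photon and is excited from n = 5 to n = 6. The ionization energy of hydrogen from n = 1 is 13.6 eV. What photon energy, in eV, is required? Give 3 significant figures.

The Bohr energies scale as Z², so for Z = 2: E_n = −54.40/n² eV.
E_6 = −54.40/36 = −1.511 eV and E_5 = −54.40/25 = −2.176 eV.
The photon energy is |E_6 − E_5| = 0.665 eV.

0.665 eV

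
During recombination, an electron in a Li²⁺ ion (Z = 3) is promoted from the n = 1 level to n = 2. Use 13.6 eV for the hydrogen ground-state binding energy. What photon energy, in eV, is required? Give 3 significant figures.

91.8 eV

The Bohr energies scale as Z², so for Z = 3: E_n = −122.4/n² eV.
E_2 = −122.4/4 = −30.60 eV and E_1 = −122.4/1 = −122.4 eV.
The photon energy is |E_2 − E_1| = 91.8 eV.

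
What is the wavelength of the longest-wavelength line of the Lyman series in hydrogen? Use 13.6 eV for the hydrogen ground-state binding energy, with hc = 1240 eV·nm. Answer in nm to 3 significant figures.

122 nm

The Lyman series terminates on n_f = 1; the first line has n_i = 1+1 = 2.
ΔE = 13.60 × (1/1² − 1/2²) = 10.20 eV.
λ = 1240 / 10.20 = 122 nm.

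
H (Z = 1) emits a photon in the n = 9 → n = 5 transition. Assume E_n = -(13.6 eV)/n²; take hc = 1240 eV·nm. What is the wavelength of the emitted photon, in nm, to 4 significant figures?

ΔE = 13.60 × (1/5² − 1/9²) = 13.60 × 0.02765 = 0.3761 eV.
λ = hc/ΔE = 1240 / 0.3761 = 3297 nm.

3297 nm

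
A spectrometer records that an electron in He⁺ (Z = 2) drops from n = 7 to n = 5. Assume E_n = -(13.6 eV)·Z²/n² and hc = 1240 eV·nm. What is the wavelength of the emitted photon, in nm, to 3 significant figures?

For Z = 2 the level energies scale as Z², so the effective Rydberg energy is 13.6 × 4 = 54.40 eV.
ΔE = 54.40 × (1/5² − 1/7²) = 54.40 × 0.01959 = 1.066 eV.
λ = hc/ΔE = 1240 / 1.066 = 1160 nm.

1160 nm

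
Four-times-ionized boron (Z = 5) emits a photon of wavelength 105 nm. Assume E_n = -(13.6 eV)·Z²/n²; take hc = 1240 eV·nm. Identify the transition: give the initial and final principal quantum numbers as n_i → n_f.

The photon energy is ΔE = hc/λ = 1240 / 105 = 11.81 eV.
With Z = 5, ΔE = 340.0 × (1/n_f² − 1/n_i²), so 1/n_f² − 1/n_i² = 0.03473.
Trying n_f = 4 gives 1/n_i² = 0.02777, i.e. n_i ≈ 6; this pair matches.

n_i = 6, n_f = 4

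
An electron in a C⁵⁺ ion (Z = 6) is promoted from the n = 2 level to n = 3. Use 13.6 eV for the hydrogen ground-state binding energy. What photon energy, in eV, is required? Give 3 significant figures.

68.0 eV

The Bohr energies scale as Z², so for Z = 6: E_n = −489.6/n² eV.
E_3 = −489.6/9 = −54.40 eV and E_2 = −489.6/4 = −122.4 eV.
The photon energy is |E_3 − E_2| = 68.0 eV.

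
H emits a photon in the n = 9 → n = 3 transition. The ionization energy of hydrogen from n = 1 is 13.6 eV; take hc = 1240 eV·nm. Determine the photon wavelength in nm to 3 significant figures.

923 nm

ΔE = 13.60 × (1/3² − 1/9²) = 13.60 × 0.09877 = 1.343 eV.
λ = hc/ΔE = 1240 / 1.343 = 923 nm.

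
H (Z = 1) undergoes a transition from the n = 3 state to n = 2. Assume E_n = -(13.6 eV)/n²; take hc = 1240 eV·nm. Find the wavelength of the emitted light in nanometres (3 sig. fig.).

656 nm

ΔE = 13.60 × (1/2² − 1/3²) = 13.60 × 0.1389 = 1.889 eV.
λ = hc/ΔE = 1240 / 1.889 = 656 nm.
This line belongs to the Balmer series.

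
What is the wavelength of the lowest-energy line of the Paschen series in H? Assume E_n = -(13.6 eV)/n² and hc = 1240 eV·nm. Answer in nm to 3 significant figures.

1880 nm

The Paschen series terminates on n_f = 3; the first line has n_i = 3+1 = 4.
ΔE = 13.60 × (1/3² − 1/4²) = 0.6611 eV.
λ = 1240 / 0.6611 = 1880 nm.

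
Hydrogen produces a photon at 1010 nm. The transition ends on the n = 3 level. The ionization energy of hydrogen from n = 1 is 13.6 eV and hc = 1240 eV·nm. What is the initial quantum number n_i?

The photon energy is ΔE = hc/λ = 1240 / 1010 = 1.228 eV.
With Z = 1, ΔE = 13.60 × (1/n_f² − 1/n_i²), so 1/n_f² − 1/n_i² = 0.09027.
With n_f = 3: 1/n_i² = 1/9 − 0.09027 = 0.02084, so n_i ≈ 6.93.

n_i = 7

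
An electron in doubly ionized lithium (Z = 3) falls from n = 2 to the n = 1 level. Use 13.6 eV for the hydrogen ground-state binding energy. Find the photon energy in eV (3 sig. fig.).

91.8 eV

The Bohr energies scale as Z², so for Z = 3: E_n = −122.4/n² eV.
E_2 = −122.4/4 = −30.60 eV and E_1 = −122.4/1 = −122.4 eV.
The photon energy is |E_2 − E_1| = 91.8 eV.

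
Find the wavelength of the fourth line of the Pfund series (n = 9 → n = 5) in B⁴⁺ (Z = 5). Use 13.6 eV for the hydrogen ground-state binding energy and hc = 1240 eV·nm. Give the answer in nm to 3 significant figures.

132 nm

The Pfund series terminates on n_f = 5; the fourth line has n_i = 5+4 = 9.
ΔE = 340.0 × (1/5² − 1/9²) = 9.402 eV.
λ = 1240 / 9.402 = 132 nm.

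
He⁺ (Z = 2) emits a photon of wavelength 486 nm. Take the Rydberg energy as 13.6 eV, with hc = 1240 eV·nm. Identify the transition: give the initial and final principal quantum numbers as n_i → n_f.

The photon energy is ΔE = hc/λ = 1240 / 486 = 2.551 eV.
With Z = 2, ΔE = 54.40 × (1/n_f² − 1/n_i²), so 1/n_f² − 1/n_i² = 0.04690.
Trying n_f = 4 gives 1/n_i² = 0.01560, i.e. n_i ≈ 8; this pair matches.

n_i = 8, n_f = 4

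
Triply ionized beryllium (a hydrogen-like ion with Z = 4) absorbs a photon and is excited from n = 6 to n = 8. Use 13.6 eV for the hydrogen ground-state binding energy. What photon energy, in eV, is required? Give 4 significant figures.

2.644 eV

The Bohr energies scale as Z², so for Z = 4: E_n = −217.6/n² eV.
E_8 = −217.6/64 = −3.400 eV and E_6 = −217.6/36 = −6.044 eV.
The photon energy is |E_8 − E_6| = 2.644 eV.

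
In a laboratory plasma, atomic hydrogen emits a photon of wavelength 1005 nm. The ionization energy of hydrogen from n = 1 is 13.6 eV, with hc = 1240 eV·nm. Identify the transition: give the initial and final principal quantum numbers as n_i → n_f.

n_i = 7, n_f = 3

The photon energy is ΔE = hc/λ = 1240 / 1005 = 1.234 eV.
With Z = 1, ΔE = 13.60 × (1/n_f² − 1/n_i²), so 1/n_f² − 1/n_i² = 0.09072.
Trying n_f = 3 gives 1/n_i² = 0.02039, i.e. n_i ≈ 7; this pair matches.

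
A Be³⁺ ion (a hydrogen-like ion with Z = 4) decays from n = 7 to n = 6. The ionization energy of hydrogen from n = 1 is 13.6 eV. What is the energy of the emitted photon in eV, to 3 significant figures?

The Bohr energies scale as Z², so for Z = 4: E_n = −217.6/n² eV.
E_7 = −217.6/49 = −4.441 eV and E_6 = −217.6/36 = −6.044 eV.
The photon energy is |E_7 − E_6| = 1.60 eV.

1.60 eV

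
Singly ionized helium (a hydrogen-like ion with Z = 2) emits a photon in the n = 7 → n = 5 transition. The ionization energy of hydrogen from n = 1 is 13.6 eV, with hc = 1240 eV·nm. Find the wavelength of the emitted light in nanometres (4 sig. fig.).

For Z = 2 the level energies scale as Z², so the effective Rydberg energy is 13.6 × 4 = 54.40 eV.
ΔE = 54.40 × (1/5² − 1/7²) = 54.40 × 0.01959 = 1.066 eV.
λ = hc/ΔE = 1240 / 1.066 = 1163 nm.

1163 nm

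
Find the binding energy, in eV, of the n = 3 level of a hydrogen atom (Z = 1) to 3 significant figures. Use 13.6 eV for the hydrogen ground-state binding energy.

1.51 eV

E_3 = −13.60/9 = −1.51 eV, so ionization (to E = 0) requires 1.51 eV.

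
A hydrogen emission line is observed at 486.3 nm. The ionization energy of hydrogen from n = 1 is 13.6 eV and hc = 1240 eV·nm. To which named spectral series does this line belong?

ΔE = 1240/486.3 = 2.550 eV.
This matches 13.6 × (1/2² − 1/4²), so n_f = 2: the Balmer series.

Balmer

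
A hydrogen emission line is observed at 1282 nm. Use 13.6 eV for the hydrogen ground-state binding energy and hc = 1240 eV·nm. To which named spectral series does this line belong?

ΔE = 1240/1282 = 0.9672 eV.
This matches 13.6 × (1/3² − 1/5²), so n_f = 3: the Paschen series.

Paschen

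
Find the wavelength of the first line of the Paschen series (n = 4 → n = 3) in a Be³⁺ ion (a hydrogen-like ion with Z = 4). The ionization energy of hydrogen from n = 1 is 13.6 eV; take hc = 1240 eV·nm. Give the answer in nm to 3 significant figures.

117 nm

The Paschen series terminates on n_f = 3; the first line has n_i = 3+1 = 4.
ΔE = 217.6 × (1/3² − 1/4²) = 10.58 eV.
λ = 1240 / 10.58 = 117 nm.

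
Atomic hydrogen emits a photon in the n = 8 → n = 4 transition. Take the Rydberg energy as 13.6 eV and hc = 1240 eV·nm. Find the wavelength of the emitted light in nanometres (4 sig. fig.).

ΔE = 13.60 × (1/4² − 1/8²) = 13.60 × 0.04688 = 0.6375 eV.
λ = hc/ΔE = 1240 / 0.6375 = 1945 nm.
This line belongs to the Brackett series.

1945 nm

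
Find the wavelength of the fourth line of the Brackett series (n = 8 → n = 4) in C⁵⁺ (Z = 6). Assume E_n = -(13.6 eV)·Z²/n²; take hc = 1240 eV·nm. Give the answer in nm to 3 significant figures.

54.0 nm

The Brackett series terminates on n_f = 4; the fourth line has n_i = 4+4 = 8.
ΔE = 489.6 × (1/4² − 1/8²) = 22.95 eV.
λ = 1240 / 22.95 = 54.0 nm.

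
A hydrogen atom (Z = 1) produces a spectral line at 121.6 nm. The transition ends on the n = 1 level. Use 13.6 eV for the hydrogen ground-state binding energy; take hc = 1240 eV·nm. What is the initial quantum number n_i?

The photon energy is ΔE = hc/λ = 1240 / 121.6 = 10.20 eV.
With Z = 1, ΔE = 13.60 × (1/n_f² − 1/n_i²), so 1/n_f² − 1/n_i² = 0.7498.
With n_f = 1: 1/n_i² = 1/1 − 0.7498 = 0.2502, so n_i ≈ 2.00.

n_i = 2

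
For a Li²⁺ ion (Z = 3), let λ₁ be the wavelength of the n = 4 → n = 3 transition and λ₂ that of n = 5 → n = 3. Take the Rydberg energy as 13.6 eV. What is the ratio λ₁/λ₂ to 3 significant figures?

1.46

λ ∝ 1/ΔE ∝ 1/(1/n_f² − 1/n_i²), and the Z² and hc factors cancel in the ratio.
λ₁/λ₂ = (1/3² − 1/5²)/(1/3² − 1/4²) = 0.07111/0.04861 = 1.46.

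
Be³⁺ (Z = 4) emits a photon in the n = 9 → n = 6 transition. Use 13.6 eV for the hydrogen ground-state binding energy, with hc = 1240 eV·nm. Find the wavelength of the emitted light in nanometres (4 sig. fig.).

369.3 nm

For Z = 4 the level energies scale as Z², so the effective Rydberg energy is 13.6 × 16 = 217.6 eV.
ΔE = 217.6 × (1/6² − 1/9²) = 217.6 × 0.01543 = 3.358 eV.
λ = hc/ΔE = 1240 / 3.358 = 369.3 nm.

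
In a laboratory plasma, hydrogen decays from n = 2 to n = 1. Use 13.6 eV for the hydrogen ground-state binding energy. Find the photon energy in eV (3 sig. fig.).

10.2 eV

E_2 = −13.60/4 = −3.400 eV and E_1 = −13.60/1 = −13.60 eV.
The photon energy is |E_2 − E_1| = 10.2 eV.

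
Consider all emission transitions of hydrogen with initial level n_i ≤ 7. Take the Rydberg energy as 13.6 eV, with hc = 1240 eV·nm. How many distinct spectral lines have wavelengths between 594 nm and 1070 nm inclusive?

Enumerate all n_i → n_f pairs with 1 ≤ n_f < n_i ≤ 7 and compute λ = 1240 / [13.6·1·(1/n_f² − 1/n_i²)].
Lines falling in [594, 1070] nm: 3→2 (656.5 nm), 7→3 (1005 nm).

2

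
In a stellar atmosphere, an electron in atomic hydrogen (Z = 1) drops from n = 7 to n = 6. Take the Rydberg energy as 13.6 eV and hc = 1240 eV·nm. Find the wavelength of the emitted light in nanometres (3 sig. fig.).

12400 nm

ΔE = 13.60 × (1/6² − 1/7²) = 13.60 × 0.007370 = 0.1002 eV.
λ = hc/ΔE = 1240 / 0.1002 = 12400 nm.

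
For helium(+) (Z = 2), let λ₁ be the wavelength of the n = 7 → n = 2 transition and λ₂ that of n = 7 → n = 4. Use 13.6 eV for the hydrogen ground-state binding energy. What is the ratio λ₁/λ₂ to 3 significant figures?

λ ∝ 1/ΔE ∝ 1/(1/n_f² − 1/n_i²), and the Z² and hc factors cancel in the ratio.
λ₁/λ₂ = (1/4² − 1/7²)/(1/2² − 1/7²) = 0.04209/0.2296 = 0.183.

0.183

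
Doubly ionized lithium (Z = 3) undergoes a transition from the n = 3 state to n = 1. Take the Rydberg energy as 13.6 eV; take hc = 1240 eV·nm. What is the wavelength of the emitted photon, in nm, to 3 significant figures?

11.4 nm

For Z = 3 the level energies scale as Z², so the effective Rydberg energy is 13.6 × 9 = 122.4 eV.
ΔE = 122.4 × (1/1² − 1/3²) = 122.4 × 0.8889 = 108.8 eV.
λ = hc/ΔE = 1240 / 108.8 = 11.4 nm.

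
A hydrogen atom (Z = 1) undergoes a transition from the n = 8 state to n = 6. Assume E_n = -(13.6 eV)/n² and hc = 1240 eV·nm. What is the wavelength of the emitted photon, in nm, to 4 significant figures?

ΔE = 13.60 × (1/6² − 1/8²) = 13.60 × 0.01215 = 0.1653 eV.
λ = hc/ΔE = 1240 / 0.1653 = 7503 nm.

7503 nm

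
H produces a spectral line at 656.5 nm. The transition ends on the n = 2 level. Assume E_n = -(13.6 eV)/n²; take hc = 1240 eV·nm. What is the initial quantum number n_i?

The photon energy is ΔE = hc/λ = 1240 / 656.5 = 1.889 eV.
With Z = 1, ΔE = 13.60 × (1/n_f² − 1/n_i²), so 1/n_f² − 1/n_i² = 0.1389.
With n_f = 2: 1/n_i² = 1/4 − 0.1389 = 0.1111, so n_i ≈ 3.00.

n_i = 3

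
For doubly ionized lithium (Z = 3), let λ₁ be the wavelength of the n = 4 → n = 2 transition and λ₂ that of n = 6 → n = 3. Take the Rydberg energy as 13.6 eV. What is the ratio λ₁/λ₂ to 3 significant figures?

0.444

λ ∝ 1/ΔE ∝ 1/(1/n_f² − 1/n_i²), and the Z² and hc factors cancel in the ratio.
λ₁/λ₂ = (1/3² − 1/6²)/(1/2² − 1/4²) = 0.08333/0.1875 = 0.444.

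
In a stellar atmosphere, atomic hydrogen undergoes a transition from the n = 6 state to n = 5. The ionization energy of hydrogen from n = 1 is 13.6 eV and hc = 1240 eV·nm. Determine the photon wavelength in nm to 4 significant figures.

7460 nm

ΔE = 13.60 × (1/5² − 1/6²) = 13.60 × 0.01222 = 0.1662 eV.
λ = hc/ΔE = 1240 / 0.1662 = 7460 nm.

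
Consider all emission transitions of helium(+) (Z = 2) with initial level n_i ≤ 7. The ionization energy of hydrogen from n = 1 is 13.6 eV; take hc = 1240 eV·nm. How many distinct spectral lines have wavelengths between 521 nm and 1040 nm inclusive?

3

Enumerate all n_i → n_f pairs with 1 ≤ n_f < n_i ≤ 7 and compute λ = 1240 / [13.6·4·(1/n_f² − 1/n_i²)].
Lines falling in [521, 1040] nm: 7→4 (541.5 nm), 6→4 (656.5 nm), 5→4 (1013 nm).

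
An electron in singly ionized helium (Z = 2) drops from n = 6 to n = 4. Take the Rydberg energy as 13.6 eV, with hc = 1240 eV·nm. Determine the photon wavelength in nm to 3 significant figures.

For Z = 2 the level energies scale as Z², so the effective Rydberg energy is 13.6 × 4 = 54.40 eV.
ΔE = 54.40 × (1/4² − 1/6²) = 54.40 × 0.03472 = 1.889 eV.
λ = hc/ΔE = 1240 / 1.889 = 656 nm.

656 nm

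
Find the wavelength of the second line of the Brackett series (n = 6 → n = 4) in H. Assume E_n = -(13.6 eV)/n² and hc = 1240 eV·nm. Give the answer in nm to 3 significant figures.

The Brackett series terminates on n_f = 4; the second line has n_i = 4+2 = 6.
ΔE = 13.60 × (1/4² − 1/6²) = 0.4722 eV.
λ = 1240 / 0.4722 = 2630 nm.

2630 nm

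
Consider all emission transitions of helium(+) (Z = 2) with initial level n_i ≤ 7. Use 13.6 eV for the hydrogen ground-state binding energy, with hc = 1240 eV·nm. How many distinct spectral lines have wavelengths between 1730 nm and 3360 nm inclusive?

Enumerate all n_i → n_f pairs with 1 ≤ n_f < n_i ≤ 7 and compute λ = 1240 / [13.6·4·(1/n_f² − 1/n_i²)].
Lines falling in [1730, 3360] nm: 6→5 (1865 nm), 7→6 (3093 nm).

2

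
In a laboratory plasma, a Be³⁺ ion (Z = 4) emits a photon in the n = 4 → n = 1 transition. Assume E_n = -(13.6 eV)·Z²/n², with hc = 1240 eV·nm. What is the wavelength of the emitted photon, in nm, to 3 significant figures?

6.08 nm

For Z = 4 the level energies scale as Z², so the effective Rydberg energy is 13.6 × 16 = 217.6 eV.
ΔE = 217.6 × (1/1² − 1/4²) = 217.6 × 0.9375 = 204.0 eV.
λ = hc/ΔE = 1240 / 204.0 = 6.08 nm.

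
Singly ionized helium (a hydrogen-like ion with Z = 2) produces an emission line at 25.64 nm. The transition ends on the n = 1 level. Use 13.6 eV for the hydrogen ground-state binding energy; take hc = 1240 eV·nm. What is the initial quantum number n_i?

The photon energy is ΔE = hc/λ = 1240 / 25.64 = 48.36 eV.
With Z = 2, ΔE = 54.40 × (1/n_f² − 1/n_i²), so 1/n_f² − 1/n_i² = 0.8890.
With n_f = 1: 1/n_i² = 1/1 − 0.8890 = 0.1110, so n_i ≈ 3.00.

n_i = 3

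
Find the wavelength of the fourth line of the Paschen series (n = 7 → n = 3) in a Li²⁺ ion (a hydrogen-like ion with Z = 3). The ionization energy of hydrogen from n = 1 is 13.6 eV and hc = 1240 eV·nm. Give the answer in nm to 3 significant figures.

The Paschen series terminates on n_f = 3; the fourth line has n_i = 3+4 = 7.
ΔE = 122.4 × (1/3² − 1/7²) = 11.10 eV.
λ = 1240 / 11.10 = 112 nm.

112 nm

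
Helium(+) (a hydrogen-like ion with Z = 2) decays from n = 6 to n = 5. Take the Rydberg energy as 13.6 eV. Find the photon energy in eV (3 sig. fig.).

The Bohr energies scale as Z², so for Z = 2: E_n = −54.40/n² eV.
E_6 = −54.40/36 = −1.511 eV and E_5 = −54.40/25 = −2.176 eV.
The photon energy is |E_6 − E_5| = 0.665 eV.

0.665 eV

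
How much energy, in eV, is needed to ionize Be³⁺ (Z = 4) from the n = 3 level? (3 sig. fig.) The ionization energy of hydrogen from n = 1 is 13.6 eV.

24.2 eV

E_n = −13.6 Z²/n² = −217.6/n² eV for Z = 4.
E_3 = −217.6/9 = −24.2 eV, so ionization (to E = 0) requires 24.2 eV.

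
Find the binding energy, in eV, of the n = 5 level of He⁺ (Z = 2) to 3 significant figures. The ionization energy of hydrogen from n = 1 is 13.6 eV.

E_n = −13.6 Z²/n² = −54.40/n² eV for Z = 2.
E_5 = −54.40/25 = −2.18 eV, so ionization (to E = 0) requires 2.18 eV.

2.18 eV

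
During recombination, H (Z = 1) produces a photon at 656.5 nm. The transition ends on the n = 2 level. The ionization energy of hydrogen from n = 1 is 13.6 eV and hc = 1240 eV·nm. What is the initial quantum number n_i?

n_i = 3

The photon energy is ΔE = hc/λ = 1240 / 656.5 = 1.889 eV.
With Z = 1, ΔE = 13.60 × (1/n_f² − 1/n_i²), so 1/n_f² − 1/n_i² = 0.1389.
With n_f = 2: 1/n_i² = 1/4 − 0.1389 = 0.1111, so n_i ≈ 3.00.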